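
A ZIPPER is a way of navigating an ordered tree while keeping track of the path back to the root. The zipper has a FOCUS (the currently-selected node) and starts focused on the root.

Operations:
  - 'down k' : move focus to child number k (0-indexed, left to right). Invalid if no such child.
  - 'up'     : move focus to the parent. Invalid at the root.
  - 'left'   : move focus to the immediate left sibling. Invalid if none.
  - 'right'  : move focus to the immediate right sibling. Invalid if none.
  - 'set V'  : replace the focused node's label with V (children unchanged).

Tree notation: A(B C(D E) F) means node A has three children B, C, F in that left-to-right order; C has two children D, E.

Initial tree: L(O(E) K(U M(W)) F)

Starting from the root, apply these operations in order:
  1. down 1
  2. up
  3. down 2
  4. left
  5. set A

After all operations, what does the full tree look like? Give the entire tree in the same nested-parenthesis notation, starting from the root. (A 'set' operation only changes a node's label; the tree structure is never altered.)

Answer: L(O(E) A(U M(W)) F)

Derivation:
Step 1 (down 1): focus=K path=1 depth=1 children=['U', 'M'] left=['O'] right=['F'] parent=L
Step 2 (up): focus=L path=root depth=0 children=['O', 'K', 'F'] (at root)
Step 3 (down 2): focus=F path=2 depth=1 children=[] left=['O', 'K'] right=[] parent=L
Step 4 (left): focus=K path=1 depth=1 children=['U', 'M'] left=['O'] right=['F'] parent=L
Step 5 (set A): focus=A path=1 depth=1 children=['U', 'M'] left=['O'] right=['F'] parent=L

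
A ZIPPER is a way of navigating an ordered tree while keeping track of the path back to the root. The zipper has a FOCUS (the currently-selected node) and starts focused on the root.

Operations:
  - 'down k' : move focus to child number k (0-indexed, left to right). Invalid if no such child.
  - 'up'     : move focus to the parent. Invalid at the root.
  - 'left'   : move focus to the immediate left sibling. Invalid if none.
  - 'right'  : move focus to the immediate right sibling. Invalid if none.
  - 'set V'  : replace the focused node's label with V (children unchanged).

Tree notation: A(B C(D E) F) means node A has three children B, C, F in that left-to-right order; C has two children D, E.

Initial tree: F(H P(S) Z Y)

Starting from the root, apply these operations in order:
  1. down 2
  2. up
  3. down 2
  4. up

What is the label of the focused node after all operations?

Answer: F

Derivation:
Step 1 (down 2): focus=Z path=2 depth=1 children=[] left=['H', 'P'] right=['Y'] parent=F
Step 2 (up): focus=F path=root depth=0 children=['H', 'P', 'Z', 'Y'] (at root)
Step 3 (down 2): focus=Z path=2 depth=1 children=[] left=['H', 'P'] right=['Y'] parent=F
Step 4 (up): focus=F path=root depth=0 children=['H', 'P', 'Z', 'Y'] (at root)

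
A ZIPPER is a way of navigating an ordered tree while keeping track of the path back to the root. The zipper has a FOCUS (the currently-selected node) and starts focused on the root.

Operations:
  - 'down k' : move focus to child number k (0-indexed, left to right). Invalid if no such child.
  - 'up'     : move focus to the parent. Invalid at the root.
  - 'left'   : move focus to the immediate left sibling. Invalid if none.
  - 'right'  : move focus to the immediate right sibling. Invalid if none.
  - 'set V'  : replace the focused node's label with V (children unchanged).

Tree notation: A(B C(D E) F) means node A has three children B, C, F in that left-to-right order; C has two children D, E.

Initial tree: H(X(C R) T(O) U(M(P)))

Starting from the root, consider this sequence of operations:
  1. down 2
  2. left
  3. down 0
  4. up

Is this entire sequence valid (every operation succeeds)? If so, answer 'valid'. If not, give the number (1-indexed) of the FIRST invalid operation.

Answer: valid

Derivation:
Step 1 (down 2): focus=U path=2 depth=1 children=['M'] left=['X', 'T'] right=[] parent=H
Step 2 (left): focus=T path=1 depth=1 children=['O'] left=['X'] right=['U'] parent=H
Step 3 (down 0): focus=O path=1/0 depth=2 children=[] left=[] right=[] parent=T
Step 4 (up): focus=T path=1 depth=1 children=['O'] left=['X'] right=['U'] parent=H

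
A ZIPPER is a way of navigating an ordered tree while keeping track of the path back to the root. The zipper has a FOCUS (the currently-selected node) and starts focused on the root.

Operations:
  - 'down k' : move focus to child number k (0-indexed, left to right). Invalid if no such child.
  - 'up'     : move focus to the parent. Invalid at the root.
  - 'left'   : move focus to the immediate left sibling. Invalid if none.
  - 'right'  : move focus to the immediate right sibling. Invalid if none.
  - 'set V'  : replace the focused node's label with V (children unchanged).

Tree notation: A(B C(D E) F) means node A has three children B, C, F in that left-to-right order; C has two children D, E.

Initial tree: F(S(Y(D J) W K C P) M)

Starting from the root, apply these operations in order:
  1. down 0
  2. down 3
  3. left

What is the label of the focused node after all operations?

Step 1 (down 0): focus=S path=0 depth=1 children=['Y', 'W', 'K', 'C', 'P'] left=[] right=['M'] parent=F
Step 2 (down 3): focus=C path=0/3 depth=2 children=[] left=['Y', 'W', 'K'] right=['P'] parent=S
Step 3 (left): focus=K path=0/2 depth=2 children=[] left=['Y', 'W'] right=['C', 'P'] parent=S

Answer: K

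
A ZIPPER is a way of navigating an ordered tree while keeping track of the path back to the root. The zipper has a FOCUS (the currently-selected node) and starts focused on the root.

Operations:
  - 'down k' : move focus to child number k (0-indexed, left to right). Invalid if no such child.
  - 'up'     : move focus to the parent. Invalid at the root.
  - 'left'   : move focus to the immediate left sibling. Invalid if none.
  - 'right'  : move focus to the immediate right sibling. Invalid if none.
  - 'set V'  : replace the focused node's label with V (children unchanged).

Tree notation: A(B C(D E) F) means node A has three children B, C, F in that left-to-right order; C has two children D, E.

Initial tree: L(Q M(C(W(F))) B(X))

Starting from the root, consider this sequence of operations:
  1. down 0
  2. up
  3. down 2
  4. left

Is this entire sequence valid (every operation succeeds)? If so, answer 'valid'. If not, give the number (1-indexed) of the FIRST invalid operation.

Step 1 (down 0): focus=Q path=0 depth=1 children=[] left=[] right=['M', 'B'] parent=L
Step 2 (up): focus=L path=root depth=0 children=['Q', 'M', 'B'] (at root)
Step 3 (down 2): focus=B path=2 depth=1 children=['X'] left=['Q', 'M'] right=[] parent=L
Step 4 (left): focus=M path=1 depth=1 children=['C'] left=['Q'] right=['B'] parent=L

Answer: valid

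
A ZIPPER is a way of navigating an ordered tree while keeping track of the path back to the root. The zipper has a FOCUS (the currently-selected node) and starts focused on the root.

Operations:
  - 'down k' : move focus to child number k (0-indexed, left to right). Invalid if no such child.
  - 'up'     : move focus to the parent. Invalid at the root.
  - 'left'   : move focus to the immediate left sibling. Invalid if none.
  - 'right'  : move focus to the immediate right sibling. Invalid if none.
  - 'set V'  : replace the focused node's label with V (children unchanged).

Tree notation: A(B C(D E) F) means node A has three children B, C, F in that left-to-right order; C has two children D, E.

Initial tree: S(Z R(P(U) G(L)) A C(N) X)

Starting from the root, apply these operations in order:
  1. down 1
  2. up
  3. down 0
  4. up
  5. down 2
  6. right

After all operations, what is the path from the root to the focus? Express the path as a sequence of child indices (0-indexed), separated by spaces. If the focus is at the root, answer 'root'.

Step 1 (down 1): focus=R path=1 depth=1 children=['P', 'G'] left=['Z'] right=['A', 'C', 'X'] parent=S
Step 2 (up): focus=S path=root depth=0 children=['Z', 'R', 'A', 'C', 'X'] (at root)
Step 3 (down 0): focus=Z path=0 depth=1 children=[] left=[] right=['R', 'A', 'C', 'X'] parent=S
Step 4 (up): focus=S path=root depth=0 children=['Z', 'R', 'A', 'C', 'X'] (at root)
Step 5 (down 2): focus=A path=2 depth=1 children=[] left=['Z', 'R'] right=['C', 'X'] parent=S
Step 6 (right): focus=C path=3 depth=1 children=['N'] left=['Z', 'R', 'A'] right=['X'] parent=S

Answer: 3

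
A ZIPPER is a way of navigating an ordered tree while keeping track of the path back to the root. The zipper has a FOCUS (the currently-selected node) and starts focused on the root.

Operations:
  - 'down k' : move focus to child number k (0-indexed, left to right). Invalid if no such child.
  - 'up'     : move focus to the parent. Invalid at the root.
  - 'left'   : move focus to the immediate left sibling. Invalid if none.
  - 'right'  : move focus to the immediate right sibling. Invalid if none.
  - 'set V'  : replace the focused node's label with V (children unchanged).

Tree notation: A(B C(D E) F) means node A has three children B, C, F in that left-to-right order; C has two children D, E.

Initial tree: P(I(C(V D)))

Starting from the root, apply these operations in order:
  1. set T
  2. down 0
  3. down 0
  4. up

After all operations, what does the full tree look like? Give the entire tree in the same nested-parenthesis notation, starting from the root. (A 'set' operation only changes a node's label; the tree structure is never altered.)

Step 1 (set T): focus=T path=root depth=0 children=['I'] (at root)
Step 2 (down 0): focus=I path=0 depth=1 children=['C'] left=[] right=[] parent=T
Step 3 (down 0): focus=C path=0/0 depth=2 children=['V', 'D'] left=[] right=[] parent=I
Step 4 (up): focus=I path=0 depth=1 children=['C'] left=[] right=[] parent=T

Answer: T(I(C(V D)))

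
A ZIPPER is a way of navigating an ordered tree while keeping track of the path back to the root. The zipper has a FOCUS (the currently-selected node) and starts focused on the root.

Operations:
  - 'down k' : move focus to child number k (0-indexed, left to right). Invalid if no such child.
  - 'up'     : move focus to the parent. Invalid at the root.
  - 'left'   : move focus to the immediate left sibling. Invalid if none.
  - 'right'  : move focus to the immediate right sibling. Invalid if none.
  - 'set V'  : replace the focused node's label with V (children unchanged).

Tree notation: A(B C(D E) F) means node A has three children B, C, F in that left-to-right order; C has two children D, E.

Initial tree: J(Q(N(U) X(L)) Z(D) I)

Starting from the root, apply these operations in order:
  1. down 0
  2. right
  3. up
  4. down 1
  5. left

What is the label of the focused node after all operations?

Step 1 (down 0): focus=Q path=0 depth=1 children=['N', 'X'] left=[] right=['Z', 'I'] parent=J
Step 2 (right): focus=Z path=1 depth=1 children=['D'] left=['Q'] right=['I'] parent=J
Step 3 (up): focus=J path=root depth=0 children=['Q', 'Z', 'I'] (at root)
Step 4 (down 1): focus=Z path=1 depth=1 children=['D'] left=['Q'] right=['I'] parent=J
Step 5 (left): focus=Q path=0 depth=1 children=['N', 'X'] left=[] right=['Z', 'I'] parent=J

Answer: Q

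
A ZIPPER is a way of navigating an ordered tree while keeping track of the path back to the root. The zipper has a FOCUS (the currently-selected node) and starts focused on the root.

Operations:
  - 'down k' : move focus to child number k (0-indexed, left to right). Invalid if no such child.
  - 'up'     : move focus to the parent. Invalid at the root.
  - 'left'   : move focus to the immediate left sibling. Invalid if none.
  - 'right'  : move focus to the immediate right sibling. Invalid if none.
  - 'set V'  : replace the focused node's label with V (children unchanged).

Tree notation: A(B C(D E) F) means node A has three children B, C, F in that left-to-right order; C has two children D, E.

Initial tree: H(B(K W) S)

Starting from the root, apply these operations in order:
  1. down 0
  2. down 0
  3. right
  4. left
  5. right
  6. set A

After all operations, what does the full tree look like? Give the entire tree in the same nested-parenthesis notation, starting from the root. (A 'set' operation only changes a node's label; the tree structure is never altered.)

Answer: H(B(K A) S)

Derivation:
Step 1 (down 0): focus=B path=0 depth=1 children=['K', 'W'] left=[] right=['S'] parent=H
Step 2 (down 0): focus=K path=0/0 depth=2 children=[] left=[] right=['W'] parent=B
Step 3 (right): focus=W path=0/1 depth=2 children=[] left=['K'] right=[] parent=B
Step 4 (left): focus=K path=0/0 depth=2 children=[] left=[] right=['W'] parent=B
Step 5 (right): focus=W path=0/1 depth=2 children=[] left=['K'] right=[] parent=B
Step 6 (set A): focus=A path=0/1 depth=2 children=[] left=['K'] right=[] parent=B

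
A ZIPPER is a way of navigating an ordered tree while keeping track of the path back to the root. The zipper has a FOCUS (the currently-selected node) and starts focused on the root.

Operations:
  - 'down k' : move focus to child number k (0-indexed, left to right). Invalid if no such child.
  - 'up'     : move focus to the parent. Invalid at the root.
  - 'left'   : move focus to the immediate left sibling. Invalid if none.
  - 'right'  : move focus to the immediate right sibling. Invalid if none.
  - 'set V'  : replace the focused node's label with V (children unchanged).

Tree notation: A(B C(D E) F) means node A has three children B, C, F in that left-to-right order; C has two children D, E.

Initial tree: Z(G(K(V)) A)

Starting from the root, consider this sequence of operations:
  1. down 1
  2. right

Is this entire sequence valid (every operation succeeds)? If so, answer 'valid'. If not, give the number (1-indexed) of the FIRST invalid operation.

Answer: 2

Derivation:
Step 1 (down 1): focus=A path=1 depth=1 children=[] left=['G'] right=[] parent=Z
Step 2 (right): INVALID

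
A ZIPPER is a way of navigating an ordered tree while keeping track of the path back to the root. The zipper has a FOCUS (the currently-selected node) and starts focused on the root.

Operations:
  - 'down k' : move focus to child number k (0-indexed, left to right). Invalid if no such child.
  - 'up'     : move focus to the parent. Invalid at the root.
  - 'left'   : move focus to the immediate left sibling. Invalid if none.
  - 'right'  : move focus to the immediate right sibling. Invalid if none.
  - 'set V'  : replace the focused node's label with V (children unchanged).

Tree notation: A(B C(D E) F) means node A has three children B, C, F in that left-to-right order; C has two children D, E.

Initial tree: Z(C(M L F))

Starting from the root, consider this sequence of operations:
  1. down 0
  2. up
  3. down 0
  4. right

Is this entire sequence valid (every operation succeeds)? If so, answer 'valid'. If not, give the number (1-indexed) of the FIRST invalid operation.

Step 1 (down 0): focus=C path=0 depth=1 children=['M', 'L', 'F'] left=[] right=[] parent=Z
Step 2 (up): focus=Z path=root depth=0 children=['C'] (at root)
Step 3 (down 0): focus=C path=0 depth=1 children=['M', 'L', 'F'] left=[] right=[] parent=Z
Step 4 (right): INVALID

Answer: 4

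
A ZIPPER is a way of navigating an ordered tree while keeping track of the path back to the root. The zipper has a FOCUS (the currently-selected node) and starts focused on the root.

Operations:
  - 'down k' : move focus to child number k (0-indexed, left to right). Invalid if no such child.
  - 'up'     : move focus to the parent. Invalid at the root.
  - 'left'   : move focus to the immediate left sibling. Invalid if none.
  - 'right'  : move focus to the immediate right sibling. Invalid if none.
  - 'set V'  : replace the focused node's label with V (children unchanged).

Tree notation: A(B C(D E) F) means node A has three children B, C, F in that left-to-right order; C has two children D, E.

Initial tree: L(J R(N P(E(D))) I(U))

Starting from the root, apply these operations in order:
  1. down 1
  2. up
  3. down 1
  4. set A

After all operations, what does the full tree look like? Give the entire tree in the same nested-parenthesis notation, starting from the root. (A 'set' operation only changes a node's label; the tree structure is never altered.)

Step 1 (down 1): focus=R path=1 depth=1 children=['N', 'P'] left=['J'] right=['I'] parent=L
Step 2 (up): focus=L path=root depth=0 children=['J', 'R', 'I'] (at root)
Step 3 (down 1): focus=R path=1 depth=1 children=['N', 'P'] left=['J'] right=['I'] parent=L
Step 4 (set A): focus=A path=1 depth=1 children=['N', 'P'] left=['J'] right=['I'] parent=L

Answer: L(J A(N P(E(D))) I(U))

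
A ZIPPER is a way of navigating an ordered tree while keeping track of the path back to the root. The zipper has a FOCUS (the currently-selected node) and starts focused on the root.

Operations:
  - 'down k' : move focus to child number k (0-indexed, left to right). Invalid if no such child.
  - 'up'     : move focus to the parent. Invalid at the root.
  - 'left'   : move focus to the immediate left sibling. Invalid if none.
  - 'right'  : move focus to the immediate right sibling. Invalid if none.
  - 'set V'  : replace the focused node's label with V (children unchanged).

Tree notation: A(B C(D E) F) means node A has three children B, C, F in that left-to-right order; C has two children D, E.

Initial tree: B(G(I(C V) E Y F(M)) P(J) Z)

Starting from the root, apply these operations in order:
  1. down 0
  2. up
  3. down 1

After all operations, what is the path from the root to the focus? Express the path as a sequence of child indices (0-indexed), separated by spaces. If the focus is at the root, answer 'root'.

Step 1 (down 0): focus=G path=0 depth=1 children=['I', 'E', 'Y', 'F'] left=[] right=['P', 'Z'] parent=B
Step 2 (up): focus=B path=root depth=0 children=['G', 'P', 'Z'] (at root)
Step 3 (down 1): focus=P path=1 depth=1 children=['J'] left=['G'] right=['Z'] parent=B

Answer: 1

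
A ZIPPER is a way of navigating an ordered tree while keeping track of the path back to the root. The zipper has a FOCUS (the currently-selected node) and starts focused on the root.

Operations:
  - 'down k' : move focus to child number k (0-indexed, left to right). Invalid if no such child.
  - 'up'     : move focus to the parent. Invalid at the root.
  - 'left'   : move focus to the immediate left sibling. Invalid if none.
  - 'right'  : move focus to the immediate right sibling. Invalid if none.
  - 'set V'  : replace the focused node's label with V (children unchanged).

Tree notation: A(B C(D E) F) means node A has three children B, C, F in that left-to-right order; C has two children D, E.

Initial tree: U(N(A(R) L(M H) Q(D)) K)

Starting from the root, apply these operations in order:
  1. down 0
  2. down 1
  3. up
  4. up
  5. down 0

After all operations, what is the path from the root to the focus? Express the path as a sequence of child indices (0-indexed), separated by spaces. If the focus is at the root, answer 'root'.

Answer: 0

Derivation:
Step 1 (down 0): focus=N path=0 depth=1 children=['A', 'L', 'Q'] left=[] right=['K'] parent=U
Step 2 (down 1): focus=L path=0/1 depth=2 children=['M', 'H'] left=['A'] right=['Q'] parent=N
Step 3 (up): focus=N path=0 depth=1 children=['A', 'L', 'Q'] left=[] right=['K'] parent=U
Step 4 (up): focus=U path=root depth=0 children=['N', 'K'] (at root)
Step 5 (down 0): focus=N path=0 depth=1 children=['A', 'L', 'Q'] left=[] right=['K'] parent=U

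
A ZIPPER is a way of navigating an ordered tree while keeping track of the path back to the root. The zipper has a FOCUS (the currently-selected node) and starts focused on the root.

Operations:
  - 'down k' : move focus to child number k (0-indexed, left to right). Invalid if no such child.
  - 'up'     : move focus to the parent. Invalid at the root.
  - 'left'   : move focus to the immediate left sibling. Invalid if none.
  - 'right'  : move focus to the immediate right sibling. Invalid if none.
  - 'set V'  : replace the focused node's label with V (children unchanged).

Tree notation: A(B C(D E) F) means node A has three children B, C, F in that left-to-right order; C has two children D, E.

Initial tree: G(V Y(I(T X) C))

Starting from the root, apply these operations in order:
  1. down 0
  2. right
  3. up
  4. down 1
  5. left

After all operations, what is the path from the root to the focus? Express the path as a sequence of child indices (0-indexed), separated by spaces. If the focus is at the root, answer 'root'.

Step 1 (down 0): focus=V path=0 depth=1 children=[] left=[] right=['Y'] parent=G
Step 2 (right): focus=Y path=1 depth=1 children=['I', 'C'] left=['V'] right=[] parent=G
Step 3 (up): focus=G path=root depth=0 children=['V', 'Y'] (at root)
Step 4 (down 1): focus=Y path=1 depth=1 children=['I', 'C'] left=['V'] right=[] parent=G
Step 5 (left): focus=V path=0 depth=1 children=[] left=[] right=['Y'] parent=G

Answer: 0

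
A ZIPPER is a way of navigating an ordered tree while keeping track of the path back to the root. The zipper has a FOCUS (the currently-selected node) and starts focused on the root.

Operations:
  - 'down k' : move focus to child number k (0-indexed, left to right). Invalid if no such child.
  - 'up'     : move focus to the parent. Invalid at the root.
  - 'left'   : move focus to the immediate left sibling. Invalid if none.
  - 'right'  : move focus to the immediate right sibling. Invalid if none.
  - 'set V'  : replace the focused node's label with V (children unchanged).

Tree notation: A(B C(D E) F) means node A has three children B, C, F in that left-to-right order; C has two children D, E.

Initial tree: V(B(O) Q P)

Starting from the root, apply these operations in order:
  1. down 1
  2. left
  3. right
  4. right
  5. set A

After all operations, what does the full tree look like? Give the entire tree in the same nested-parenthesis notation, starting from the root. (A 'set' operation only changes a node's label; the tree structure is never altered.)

Answer: V(B(O) Q A)

Derivation:
Step 1 (down 1): focus=Q path=1 depth=1 children=[] left=['B'] right=['P'] parent=V
Step 2 (left): focus=B path=0 depth=1 children=['O'] left=[] right=['Q', 'P'] parent=V
Step 3 (right): focus=Q path=1 depth=1 children=[] left=['B'] right=['P'] parent=V
Step 4 (right): focus=P path=2 depth=1 children=[] left=['B', 'Q'] right=[] parent=V
Step 5 (set A): focus=A path=2 depth=1 children=[] left=['B', 'Q'] right=[] parent=V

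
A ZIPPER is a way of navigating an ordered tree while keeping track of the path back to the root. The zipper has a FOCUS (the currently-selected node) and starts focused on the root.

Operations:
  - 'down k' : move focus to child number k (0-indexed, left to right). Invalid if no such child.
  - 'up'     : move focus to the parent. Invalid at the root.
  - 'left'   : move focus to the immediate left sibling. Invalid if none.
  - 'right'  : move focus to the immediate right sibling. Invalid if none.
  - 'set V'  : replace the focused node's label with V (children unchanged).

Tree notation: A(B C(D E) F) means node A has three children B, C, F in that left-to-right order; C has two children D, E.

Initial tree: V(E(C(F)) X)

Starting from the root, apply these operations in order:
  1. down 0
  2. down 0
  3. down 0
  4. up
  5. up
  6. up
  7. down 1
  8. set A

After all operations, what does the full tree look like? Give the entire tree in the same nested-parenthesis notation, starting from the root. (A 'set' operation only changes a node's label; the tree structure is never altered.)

Answer: V(E(C(F)) A)

Derivation:
Step 1 (down 0): focus=E path=0 depth=1 children=['C'] left=[] right=['X'] parent=V
Step 2 (down 0): focus=C path=0/0 depth=2 children=['F'] left=[] right=[] parent=E
Step 3 (down 0): focus=F path=0/0/0 depth=3 children=[] left=[] right=[] parent=C
Step 4 (up): focus=C path=0/0 depth=2 children=['F'] left=[] right=[] parent=E
Step 5 (up): focus=E path=0 depth=1 children=['C'] left=[] right=['X'] parent=V
Step 6 (up): focus=V path=root depth=0 children=['E', 'X'] (at root)
Step 7 (down 1): focus=X path=1 depth=1 children=[] left=['E'] right=[] parent=V
Step 8 (set A): focus=A path=1 depth=1 children=[] left=['E'] right=[] parent=V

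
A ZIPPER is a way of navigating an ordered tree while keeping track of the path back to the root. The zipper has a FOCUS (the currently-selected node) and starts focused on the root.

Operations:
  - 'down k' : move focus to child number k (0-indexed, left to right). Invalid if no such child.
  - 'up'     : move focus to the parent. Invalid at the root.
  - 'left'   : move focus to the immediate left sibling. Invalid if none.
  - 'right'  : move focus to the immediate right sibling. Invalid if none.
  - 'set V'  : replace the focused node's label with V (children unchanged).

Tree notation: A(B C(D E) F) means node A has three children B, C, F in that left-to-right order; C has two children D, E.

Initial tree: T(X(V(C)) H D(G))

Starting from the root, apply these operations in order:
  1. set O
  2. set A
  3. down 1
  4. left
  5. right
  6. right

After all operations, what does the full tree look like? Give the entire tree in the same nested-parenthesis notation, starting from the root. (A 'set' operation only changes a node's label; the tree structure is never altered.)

Step 1 (set O): focus=O path=root depth=0 children=['X', 'H', 'D'] (at root)
Step 2 (set A): focus=A path=root depth=0 children=['X', 'H', 'D'] (at root)
Step 3 (down 1): focus=H path=1 depth=1 children=[] left=['X'] right=['D'] parent=A
Step 4 (left): focus=X path=0 depth=1 children=['V'] left=[] right=['H', 'D'] parent=A
Step 5 (right): focus=H path=1 depth=1 children=[] left=['X'] right=['D'] parent=A
Step 6 (right): focus=D path=2 depth=1 children=['G'] left=['X', 'H'] right=[] parent=A

Answer: A(X(V(C)) H D(G))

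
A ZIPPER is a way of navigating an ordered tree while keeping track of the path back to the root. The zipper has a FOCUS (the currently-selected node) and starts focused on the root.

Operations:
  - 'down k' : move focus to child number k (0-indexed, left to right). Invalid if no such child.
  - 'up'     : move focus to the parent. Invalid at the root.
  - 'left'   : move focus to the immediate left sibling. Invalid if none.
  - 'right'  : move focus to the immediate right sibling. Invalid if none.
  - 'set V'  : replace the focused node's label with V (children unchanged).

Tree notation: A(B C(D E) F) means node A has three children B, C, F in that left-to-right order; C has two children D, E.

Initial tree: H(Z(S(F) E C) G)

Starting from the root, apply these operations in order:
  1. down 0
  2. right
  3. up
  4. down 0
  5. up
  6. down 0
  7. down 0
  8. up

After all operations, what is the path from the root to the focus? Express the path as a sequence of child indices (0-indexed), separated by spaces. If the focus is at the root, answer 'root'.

Step 1 (down 0): focus=Z path=0 depth=1 children=['S', 'E', 'C'] left=[] right=['G'] parent=H
Step 2 (right): focus=G path=1 depth=1 children=[] left=['Z'] right=[] parent=H
Step 3 (up): focus=H path=root depth=0 children=['Z', 'G'] (at root)
Step 4 (down 0): focus=Z path=0 depth=1 children=['S', 'E', 'C'] left=[] right=['G'] parent=H
Step 5 (up): focus=H path=root depth=0 children=['Z', 'G'] (at root)
Step 6 (down 0): focus=Z path=0 depth=1 children=['S', 'E', 'C'] left=[] right=['G'] parent=H
Step 7 (down 0): focus=S path=0/0 depth=2 children=['F'] left=[] right=['E', 'C'] parent=Z
Step 8 (up): focus=Z path=0 depth=1 children=['S', 'E', 'C'] left=[] right=['G'] parent=H

Answer: 0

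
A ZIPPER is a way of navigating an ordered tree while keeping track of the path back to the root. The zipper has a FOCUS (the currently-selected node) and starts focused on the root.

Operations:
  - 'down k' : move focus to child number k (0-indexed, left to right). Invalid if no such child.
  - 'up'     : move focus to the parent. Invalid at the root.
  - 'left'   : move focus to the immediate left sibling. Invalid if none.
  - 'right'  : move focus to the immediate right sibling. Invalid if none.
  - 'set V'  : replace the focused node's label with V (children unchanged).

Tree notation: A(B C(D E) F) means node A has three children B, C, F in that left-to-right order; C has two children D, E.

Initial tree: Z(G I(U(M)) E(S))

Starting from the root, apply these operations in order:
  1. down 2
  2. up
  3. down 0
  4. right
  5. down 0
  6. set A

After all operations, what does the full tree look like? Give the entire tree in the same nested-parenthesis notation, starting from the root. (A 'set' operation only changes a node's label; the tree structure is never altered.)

Answer: Z(G I(A(M)) E(S))

Derivation:
Step 1 (down 2): focus=E path=2 depth=1 children=['S'] left=['G', 'I'] right=[] parent=Z
Step 2 (up): focus=Z path=root depth=0 children=['G', 'I', 'E'] (at root)
Step 3 (down 0): focus=G path=0 depth=1 children=[] left=[] right=['I', 'E'] parent=Z
Step 4 (right): focus=I path=1 depth=1 children=['U'] left=['G'] right=['E'] parent=Z
Step 5 (down 0): focus=U path=1/0 depth=2 children=['M'] left=[] right=[] parent=I
Step 6 (set A): focus=A path=1/0 depth=2 children=['M'] left=[] right=[] parent=I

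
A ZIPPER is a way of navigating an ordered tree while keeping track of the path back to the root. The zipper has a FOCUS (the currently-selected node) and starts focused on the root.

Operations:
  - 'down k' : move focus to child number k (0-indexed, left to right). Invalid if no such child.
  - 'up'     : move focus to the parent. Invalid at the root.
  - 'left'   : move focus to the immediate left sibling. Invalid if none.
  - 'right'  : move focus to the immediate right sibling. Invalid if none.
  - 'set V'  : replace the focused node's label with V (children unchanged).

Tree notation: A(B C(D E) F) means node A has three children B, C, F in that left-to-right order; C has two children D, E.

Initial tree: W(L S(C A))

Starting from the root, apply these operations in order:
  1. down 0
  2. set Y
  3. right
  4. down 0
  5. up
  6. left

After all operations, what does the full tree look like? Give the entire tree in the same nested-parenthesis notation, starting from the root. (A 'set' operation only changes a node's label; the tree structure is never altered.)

Answer: W(Y S(C A))

Derivation:
Step 1 (down 0): focus=L path=0 depth=1 children=[] left=[] right=['S'] parent=W
Step 2 (set Y): focus=Y path=0 depth=1 children=[] left=[] right=['S'] parent=W
Step 3 (right): focus=S path=1 depth=1 children=['C', 'A'] left=['Y'] right=[] parent=W
Step 4 (down 0): focus=C path=1/0 depth=2 children=[] left=[] right=['A'] parent=S
Step 5 (up): focus=S path=1 depth=1 children=['C', 'A'] left=['Y'] right=[] parent=W
Step 6 (left): focus=Y path=0 depth=1 children=[] left=[] right=['S'] parent=W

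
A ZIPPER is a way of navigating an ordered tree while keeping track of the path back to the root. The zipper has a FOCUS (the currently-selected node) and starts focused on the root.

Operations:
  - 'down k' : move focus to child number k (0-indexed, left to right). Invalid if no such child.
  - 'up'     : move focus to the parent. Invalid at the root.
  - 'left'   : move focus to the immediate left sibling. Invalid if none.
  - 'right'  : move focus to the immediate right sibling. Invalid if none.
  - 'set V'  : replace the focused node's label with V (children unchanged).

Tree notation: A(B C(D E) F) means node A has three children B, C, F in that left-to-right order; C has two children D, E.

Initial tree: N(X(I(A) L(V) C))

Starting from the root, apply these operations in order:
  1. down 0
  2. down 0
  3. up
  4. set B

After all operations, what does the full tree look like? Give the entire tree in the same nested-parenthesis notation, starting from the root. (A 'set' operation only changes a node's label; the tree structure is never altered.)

Answer: N(B(I(A) L(V) C))

Derivation:
Step 1 (down 0): focus=X path=0 depth=1 children=['I', 'L', 'C'] left=[] right=[] parent=N
Step 2 (down 0): focus=I path=0/0 depth=2 children=['A'] left=[] right=['L', 'C'] parent=X
Step 3 (up): focus=X path=0 depth=1 children=['I', 'L', 'C'] left=[] right=[] parent=N
Step 4 (set B): focus=B path=0 depth=1 children=['I', 'L', 'C'] left=[] right=[] parent=N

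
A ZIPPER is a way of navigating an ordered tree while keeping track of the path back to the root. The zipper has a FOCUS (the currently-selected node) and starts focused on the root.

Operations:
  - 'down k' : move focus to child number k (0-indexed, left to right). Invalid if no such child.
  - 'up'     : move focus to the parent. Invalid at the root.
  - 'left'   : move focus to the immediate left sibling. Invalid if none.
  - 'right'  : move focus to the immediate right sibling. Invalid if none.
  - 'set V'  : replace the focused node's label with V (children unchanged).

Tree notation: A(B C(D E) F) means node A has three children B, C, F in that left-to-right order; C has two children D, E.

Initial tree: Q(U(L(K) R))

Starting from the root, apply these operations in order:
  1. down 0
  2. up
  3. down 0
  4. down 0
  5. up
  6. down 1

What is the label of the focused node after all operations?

Step 1 (down 0): focus=U path=0 depth=1 children=['L', 'R'] left=[] right=[] parent=Q
Step 2 (up): focus=Q path=root depth=0 children=['U'] (at root)
Step 3 (down 0): focus=U path=0 depth=1 children=['L', 'R'] left=[] right=[] parent=Q
Step 4 (down 0): focus=L path=0/0 depth=2 children=['K'] left=[] right=['R'] parent=U
Step 5 (up): focus=U path=0 depth=1 children=['L', 'R'] left=[] right=[] parent=Q
Step 6 (down 1): focus=R path=0/1 depth=2 children=[] left=['L'] right=[] parent=U

Answer: R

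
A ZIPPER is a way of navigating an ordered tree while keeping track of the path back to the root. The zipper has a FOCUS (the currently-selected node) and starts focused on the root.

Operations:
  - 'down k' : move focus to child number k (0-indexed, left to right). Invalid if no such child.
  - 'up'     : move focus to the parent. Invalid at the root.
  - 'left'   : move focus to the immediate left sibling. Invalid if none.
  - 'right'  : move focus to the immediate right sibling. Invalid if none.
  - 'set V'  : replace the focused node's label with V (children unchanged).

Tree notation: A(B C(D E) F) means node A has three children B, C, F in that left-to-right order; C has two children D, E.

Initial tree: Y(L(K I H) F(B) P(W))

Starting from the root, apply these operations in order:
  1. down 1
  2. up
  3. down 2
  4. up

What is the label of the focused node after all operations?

Step 1 (down 1): focus=F path=1 depth=1 children=['B'] left=['L'] right=['P'] parent=Y
Step 2 (up): focus=Y path=root depth=0 children=['L', 'F', 'P'] (at root)
Step 3 (down 2): focus=P path=2 depth=1 children=['W'] left=['L', 'F'] right=[] parent=Y
Step 4 (up): focus=Y path=root depth=0 children=['L', 'F', 'P'] (at root)

Answer: Y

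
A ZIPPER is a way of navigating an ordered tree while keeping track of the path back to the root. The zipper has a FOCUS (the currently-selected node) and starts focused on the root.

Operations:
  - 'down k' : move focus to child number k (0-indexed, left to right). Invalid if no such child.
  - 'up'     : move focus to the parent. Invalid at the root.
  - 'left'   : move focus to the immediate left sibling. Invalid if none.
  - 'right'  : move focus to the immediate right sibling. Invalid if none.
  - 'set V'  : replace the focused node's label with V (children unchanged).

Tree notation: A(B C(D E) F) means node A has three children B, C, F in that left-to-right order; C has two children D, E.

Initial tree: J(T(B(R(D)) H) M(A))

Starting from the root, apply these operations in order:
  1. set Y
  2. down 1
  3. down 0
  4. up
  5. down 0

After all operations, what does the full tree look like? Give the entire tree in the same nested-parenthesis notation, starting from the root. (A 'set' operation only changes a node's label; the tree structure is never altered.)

Step 1 (set Y): focus=Y path=root depth=0 children=['T', 'M'] (at root)
Step 2 (down 1): focus=M path=1 depth=1 children=['A'] left=['T'] right=[] parent=Y
Step 3 (down 0): focus=A path=1/0 depth=2 children=[] left=[] right=[] parent=M
Step 4 (up): focus=M path=1 depth=1 children=['A'] left=['T'] right=[] parent=Y
Step 5 (down 0): focus=A path=1/0 depth=2 children=[] left=[] right=[] parent=M

Answer: Y(T(B(R(D)) H) M(A))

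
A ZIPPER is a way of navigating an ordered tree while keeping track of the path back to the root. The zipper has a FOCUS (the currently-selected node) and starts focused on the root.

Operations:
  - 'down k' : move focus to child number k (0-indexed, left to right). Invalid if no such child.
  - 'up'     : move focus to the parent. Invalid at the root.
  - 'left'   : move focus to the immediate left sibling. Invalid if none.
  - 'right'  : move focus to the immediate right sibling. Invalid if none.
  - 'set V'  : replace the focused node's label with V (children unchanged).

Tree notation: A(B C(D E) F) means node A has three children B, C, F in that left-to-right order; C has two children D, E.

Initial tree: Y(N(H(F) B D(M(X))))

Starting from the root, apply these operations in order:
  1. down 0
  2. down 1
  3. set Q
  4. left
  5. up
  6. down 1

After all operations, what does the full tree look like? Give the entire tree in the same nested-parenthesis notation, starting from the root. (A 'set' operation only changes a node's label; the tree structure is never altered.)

Step 1 (down 0): focus=N path=0 depth=1 children=['H', 'B', 'D'] left=[] right=[] parent=Y
Step 2 (down 1): focus=B path=0/1 depth=2 children=[] left=['H'] right=['D'] parent=N
Step 3 (set Q): focus=Q path=0/1 depth=2 children=[] left=['H'] right=['D'] parent=N
Step 4 (left): focus=H path=0/0 depth=2 children=['F'] left=[] right=['Q', 'D'] parent=N
Step 5 (up): focus=N path=0 depth=1 children=['H', 'Q', 'D'] left=[] right=[] parent=Y
Step 6 (down 1): focus=Q path=0/1 depth=2 children=[] left=['H'] right=['D'] parent=N

Answer: Y(N(H(F) Q D(M(X))))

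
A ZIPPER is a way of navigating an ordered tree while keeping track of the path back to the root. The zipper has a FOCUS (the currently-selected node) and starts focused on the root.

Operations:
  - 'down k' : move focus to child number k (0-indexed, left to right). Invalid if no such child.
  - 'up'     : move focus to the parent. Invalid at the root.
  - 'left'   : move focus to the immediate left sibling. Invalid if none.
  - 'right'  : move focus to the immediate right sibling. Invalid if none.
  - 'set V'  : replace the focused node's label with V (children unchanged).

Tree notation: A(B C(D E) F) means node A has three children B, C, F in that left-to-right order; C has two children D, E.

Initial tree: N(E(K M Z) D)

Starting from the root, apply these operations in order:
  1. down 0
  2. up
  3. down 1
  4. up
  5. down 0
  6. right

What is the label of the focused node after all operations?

Step 1 (down 0): focus=E path=0 depth=1 children=['K', 'M', 'Z'] left=[] right=['D'] parent=N
Step 2 (up): focus=N path=root depth=0 children=['E', 'D'] (at root)
Step 3 (down 1): focus=D path=1 depth=1 children=[] left=['E'] right=[] parent=N
Step 4 (up): focus=N path=root depth=0 children=['E', 'D'] (at root)
Step 5 (down 0): focus=E path=0 depth=1 children=['K', 'M', 'Z'] left=[] right=['D'] parent=N
Step 6 (right): focus=D path=1 depth=1 children=[] left=['E'] right=[] parent=N

Answer: D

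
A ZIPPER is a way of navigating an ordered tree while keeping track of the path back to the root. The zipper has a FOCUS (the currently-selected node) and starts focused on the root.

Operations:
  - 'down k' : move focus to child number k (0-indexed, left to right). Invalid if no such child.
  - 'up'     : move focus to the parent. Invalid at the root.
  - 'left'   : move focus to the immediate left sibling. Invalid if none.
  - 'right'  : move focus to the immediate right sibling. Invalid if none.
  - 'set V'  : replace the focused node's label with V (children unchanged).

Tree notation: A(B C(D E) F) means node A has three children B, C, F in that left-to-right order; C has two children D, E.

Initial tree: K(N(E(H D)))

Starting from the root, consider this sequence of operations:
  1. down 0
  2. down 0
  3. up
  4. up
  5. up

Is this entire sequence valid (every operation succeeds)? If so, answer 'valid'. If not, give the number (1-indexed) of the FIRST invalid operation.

Answer: 5

Derivation:
Step 1 (down 0): focus=N path=0 depth=1 children=['E'] left=[] right=[] parent=K
Step 2 (down 0): focus=E path=0/0 depth=2 children=['H', 'D'] left=[] right=[] parent=N
Step 3 (up): focus=N path=0 depth=1 children=['E'] left=[] right=[] parent=K
Step 4 (up): focus=K path=root depth=0 children=['N'] (at root)
Step 5 (up): INVALID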